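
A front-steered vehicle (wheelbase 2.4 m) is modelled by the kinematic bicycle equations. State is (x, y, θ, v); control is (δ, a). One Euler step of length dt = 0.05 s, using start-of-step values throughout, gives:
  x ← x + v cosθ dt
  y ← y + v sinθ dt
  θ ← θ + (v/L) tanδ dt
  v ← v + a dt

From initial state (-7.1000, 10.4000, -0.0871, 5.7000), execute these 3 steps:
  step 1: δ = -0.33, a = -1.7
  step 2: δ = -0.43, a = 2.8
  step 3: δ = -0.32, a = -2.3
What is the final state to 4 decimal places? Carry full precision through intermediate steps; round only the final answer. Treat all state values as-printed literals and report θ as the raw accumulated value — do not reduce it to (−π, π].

(-6.2546, 10.2875, -0.2212, 5.6400)

after step 1 (δ=-0.33, a=-1.7): (-6.816080, 10.375208, -0.127775, 5.615000)
after step 2 (δ=-0.43, a=2.8): (-6.537619, 10.339433, -0.181424, 5.755000)
after step 3 (δ=-0.32, a=-2.3): (-6.254592, 10.287514, -0.221156, 5.640000)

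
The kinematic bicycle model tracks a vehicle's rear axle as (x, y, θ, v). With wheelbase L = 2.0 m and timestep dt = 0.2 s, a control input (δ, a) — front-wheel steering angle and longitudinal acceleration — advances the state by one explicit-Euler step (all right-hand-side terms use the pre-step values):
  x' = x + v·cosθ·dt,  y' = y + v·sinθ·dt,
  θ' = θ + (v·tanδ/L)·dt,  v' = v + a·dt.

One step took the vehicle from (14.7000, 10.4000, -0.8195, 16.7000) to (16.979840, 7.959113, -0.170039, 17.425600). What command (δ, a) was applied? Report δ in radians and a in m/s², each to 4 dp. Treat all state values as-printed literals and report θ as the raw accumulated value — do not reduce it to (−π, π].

δ = 0.3709, a = 3.6280

a = (v'−v)/dt = (0.725600)/0.2 = 3.6280
Δθ = θ'−θ = 0.649461;  (v·dt/L) = 16.7000·0.2/2.0 = 1.670000
tan δ = Δθ·L/(v·dt) = 0.388899  →  δ = 0.3709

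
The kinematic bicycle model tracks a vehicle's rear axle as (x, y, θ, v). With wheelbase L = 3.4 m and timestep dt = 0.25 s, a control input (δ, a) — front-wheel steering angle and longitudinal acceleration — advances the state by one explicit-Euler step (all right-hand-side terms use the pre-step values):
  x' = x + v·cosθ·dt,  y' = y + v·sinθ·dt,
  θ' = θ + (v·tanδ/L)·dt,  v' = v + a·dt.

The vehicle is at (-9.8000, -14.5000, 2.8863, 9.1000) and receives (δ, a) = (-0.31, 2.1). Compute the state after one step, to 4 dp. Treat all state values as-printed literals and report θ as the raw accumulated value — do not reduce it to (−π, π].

x' = -9.8000 + 9.1000·cos(2.8863)·0.25 = -12.0013
y' = -14.5000 + 9.1000·sin(2.8863)·0.25 = -13.9255
θ' = 2.8863 + (9.1000/3.4)·tan(-0.31)·0.25 = 2.6720
v' = 9.1000 + 2.1000·0.25 = 9.6250

(-12.0013, -13.9255, 2.6720, 9.6250)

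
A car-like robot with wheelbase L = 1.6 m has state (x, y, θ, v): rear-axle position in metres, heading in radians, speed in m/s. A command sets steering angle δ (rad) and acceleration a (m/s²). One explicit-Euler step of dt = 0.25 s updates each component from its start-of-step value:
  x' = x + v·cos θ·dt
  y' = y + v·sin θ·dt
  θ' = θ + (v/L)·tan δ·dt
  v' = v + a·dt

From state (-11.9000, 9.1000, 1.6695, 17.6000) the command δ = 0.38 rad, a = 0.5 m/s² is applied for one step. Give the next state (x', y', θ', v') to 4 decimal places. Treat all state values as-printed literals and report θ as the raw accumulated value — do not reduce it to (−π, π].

(-12.3336, 13.4786, 2.7679, 17.7250)

x' = -11.9000 + 17.6000·cos(1.6695)·0.25 = -12.3336
y' = 9.1000 + 17.6000·sin(1.6695)·0.25 = 13.4786
θ' = 1.6695 + (17.6000/1.6)·tan(0.38)·0.25 = 2.7679
v' = 17.6000 + 0.5000·0.25 = 17.7250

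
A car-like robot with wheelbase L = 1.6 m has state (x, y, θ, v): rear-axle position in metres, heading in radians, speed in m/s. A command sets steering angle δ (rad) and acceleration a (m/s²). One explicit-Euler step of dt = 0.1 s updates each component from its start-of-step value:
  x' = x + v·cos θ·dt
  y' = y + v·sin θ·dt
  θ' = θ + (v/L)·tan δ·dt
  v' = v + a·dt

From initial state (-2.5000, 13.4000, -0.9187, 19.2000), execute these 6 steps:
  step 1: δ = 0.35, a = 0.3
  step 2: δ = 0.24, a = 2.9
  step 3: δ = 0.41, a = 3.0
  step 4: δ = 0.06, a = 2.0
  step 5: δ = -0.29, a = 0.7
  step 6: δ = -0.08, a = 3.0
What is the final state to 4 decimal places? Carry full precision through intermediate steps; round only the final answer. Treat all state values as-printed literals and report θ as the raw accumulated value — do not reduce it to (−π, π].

after step 1 (δ=0.35, a=0.3): (-1.334840, 11.873958, -0.480666, 19.230000)
after step 2 (δ=0.24, a=2.9): (0.370259, 10.984821, -0.186547, 19.520000)
after step 3 (δ=0.41, a=3.0): (2.288393, 10.622790, 0.343703, 19.820000)
after step 4 (δ=0.06, a=2.0): (4.154472, 11.290677, 0.418117, 20.020000)
after step 5 (δ=-0.29, a=0.7): (5.984010, 12.103570, 0.044728, 20.090000)
after step 6 (δ=-0.08, a=3.0): (7.991001, 12.193400, -0.055936, 20.390000)

(7.9910, 12.1934, -0.0559, 20.3900)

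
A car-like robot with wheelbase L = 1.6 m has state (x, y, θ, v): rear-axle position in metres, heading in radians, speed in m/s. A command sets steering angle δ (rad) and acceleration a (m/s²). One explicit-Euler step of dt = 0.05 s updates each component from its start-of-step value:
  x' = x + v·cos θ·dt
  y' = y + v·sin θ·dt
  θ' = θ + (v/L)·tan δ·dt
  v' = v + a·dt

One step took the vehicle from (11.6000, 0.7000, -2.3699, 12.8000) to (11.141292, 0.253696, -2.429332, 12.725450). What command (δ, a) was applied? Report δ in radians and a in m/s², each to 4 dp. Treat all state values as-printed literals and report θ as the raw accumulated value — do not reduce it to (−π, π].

δ = -0.1475, a = -1.4910

a = (v'−v)/dt = (-0.074550)/0.05 = -1.4910
Δθ = θ'−θ = -0.059432;  (v·dt/L) = 12.8000·0.05/1.6 = 0.400000
tan δ = Δθ·L/(v·dt) = -0.148580  →  δ = -0.1475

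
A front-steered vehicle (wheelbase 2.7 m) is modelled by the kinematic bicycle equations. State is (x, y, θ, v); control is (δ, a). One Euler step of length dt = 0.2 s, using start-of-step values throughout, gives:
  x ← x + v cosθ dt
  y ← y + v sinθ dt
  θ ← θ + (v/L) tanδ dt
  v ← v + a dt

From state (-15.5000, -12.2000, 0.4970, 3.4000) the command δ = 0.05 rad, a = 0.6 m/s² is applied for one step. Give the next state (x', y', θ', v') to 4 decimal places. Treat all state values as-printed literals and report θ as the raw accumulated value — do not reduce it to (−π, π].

x' = -15.5000 + 3.4000·cos(0.4970)·0.2 = -14.9023
y' = -12.2000 + 3.4000·sin(0.4970)·0.2 = -11.8758
θ' = 0.4970 + (3.4000/2.7)·tan(0.05)·0.2 = 0.5096
v' = 3.4000 + 0.6000·0.2 = 3.5200

(-14.9023, -11.8758, 0.5096, 3.5200)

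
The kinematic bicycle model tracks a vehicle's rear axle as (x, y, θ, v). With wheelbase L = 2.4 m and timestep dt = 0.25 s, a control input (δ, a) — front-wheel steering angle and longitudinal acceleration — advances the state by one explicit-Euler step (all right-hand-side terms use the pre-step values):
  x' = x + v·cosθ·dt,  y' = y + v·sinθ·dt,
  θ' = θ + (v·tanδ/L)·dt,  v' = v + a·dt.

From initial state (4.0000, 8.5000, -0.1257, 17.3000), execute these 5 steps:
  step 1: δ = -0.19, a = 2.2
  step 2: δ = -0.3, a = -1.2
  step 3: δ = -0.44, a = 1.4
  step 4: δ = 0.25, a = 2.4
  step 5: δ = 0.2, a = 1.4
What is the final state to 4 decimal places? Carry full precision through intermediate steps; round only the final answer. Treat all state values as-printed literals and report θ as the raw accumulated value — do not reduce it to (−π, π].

after step 1 (δ=-0.19, a=2.2): (8.290876, 7.957778, -0.472276, 17.850000)
after step 2 (δ=-0.3, a=-1.2): (12.264889, 5.927721, -1.047448, 17.550000)
after step 3 (δ=-0.44, a=1.4): (14.457686, 2.127485, -1.908094, 17.900000)
after step 4 (δ=0.25, a=2.4): (12.976736, -2.095360, -1.431988, 18.500000)
after step 5 (δ=0.2, a=1.4): (13.616666, -6.675874, -1.041349, 18.850000)

(13.6167, -6.6759, -1.0413, 18.8500)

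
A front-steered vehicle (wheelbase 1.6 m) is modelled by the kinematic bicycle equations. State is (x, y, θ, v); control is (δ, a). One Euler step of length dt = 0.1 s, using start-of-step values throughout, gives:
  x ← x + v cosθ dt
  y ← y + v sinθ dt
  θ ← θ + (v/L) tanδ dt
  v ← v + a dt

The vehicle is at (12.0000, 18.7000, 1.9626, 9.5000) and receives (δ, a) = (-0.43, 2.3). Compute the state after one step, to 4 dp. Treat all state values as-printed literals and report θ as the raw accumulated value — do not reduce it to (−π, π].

(11.6372, 19.5780, 1.6903, 9.7300)

x' = 12.0000 + 9.5000·cos(1.9626)·0.1 = 11.6372
y' = 18.7000 + 9.5000·sin(1.9626)·0.1 = 19.5780
θ' = 1.9626 + (9.5000/1.6)·tan(-0.43)·0.1 = 1.6903
v' = 9.5000 + 2.3000·0.1 = 9.7300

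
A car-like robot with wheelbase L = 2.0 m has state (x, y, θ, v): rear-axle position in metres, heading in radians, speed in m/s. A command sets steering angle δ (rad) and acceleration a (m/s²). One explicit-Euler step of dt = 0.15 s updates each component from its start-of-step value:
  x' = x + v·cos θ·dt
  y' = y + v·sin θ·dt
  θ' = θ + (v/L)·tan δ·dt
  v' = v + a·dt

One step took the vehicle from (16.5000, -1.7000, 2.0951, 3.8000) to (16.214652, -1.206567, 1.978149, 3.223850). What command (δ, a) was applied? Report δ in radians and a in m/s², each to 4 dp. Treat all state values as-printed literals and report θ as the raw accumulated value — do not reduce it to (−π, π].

a = (v'−v)/dt = (-0.576150)/0.15 = -3.8410
Δθ = θ'−θ = -0.116951;  (v·dt/L) = 3.8000·0.15/2.0 = 0.285000
tan δ = Δθ·L/(v·dt) = -0.410354  →  δ = -0.3894

δ = -0.3894, a = -3.8410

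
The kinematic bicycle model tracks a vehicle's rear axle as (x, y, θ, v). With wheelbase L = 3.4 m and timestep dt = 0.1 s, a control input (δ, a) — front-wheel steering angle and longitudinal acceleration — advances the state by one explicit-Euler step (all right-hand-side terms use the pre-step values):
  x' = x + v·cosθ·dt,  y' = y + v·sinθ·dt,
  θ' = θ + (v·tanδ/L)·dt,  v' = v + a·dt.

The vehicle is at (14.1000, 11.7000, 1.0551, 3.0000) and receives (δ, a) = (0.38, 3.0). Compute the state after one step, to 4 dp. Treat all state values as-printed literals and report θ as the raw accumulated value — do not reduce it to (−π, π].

(14.2479, 11.9610, 1.0903, 3.3000)

x' = 14.1000 + 3.0000·cos(1.0551)·0.1 = 14.2479
y' = 11.7000 + 3.0000·sin(1.0551)·0.1 = 11.9610
θ' = 1.0551 + (3.0000/3.4)·tan(0.38)·0.1 = 1.0903
v' = 3.0000 + 3.0000·0.1 = 3.3000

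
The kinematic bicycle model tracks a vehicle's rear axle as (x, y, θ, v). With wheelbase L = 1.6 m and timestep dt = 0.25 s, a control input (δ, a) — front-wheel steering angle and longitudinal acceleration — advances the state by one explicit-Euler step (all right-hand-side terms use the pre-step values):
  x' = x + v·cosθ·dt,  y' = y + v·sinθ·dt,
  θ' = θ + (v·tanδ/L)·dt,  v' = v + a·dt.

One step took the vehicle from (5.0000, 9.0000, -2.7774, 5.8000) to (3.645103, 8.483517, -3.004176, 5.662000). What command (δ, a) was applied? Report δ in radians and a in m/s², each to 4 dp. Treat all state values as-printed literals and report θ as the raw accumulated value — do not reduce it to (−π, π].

δ = -0.2452, a = -0.5520

a = (v'−v)/dt = (-0.138000)/0.25 = -0.5520
Δθ = θ'−θ = -0.226776;  (v·dt/L) = 5.8000·0.25/1.6 = 0.906250
tan δ = Δθ·L/(v·dt) = -0.250236  →  δ = -0.2452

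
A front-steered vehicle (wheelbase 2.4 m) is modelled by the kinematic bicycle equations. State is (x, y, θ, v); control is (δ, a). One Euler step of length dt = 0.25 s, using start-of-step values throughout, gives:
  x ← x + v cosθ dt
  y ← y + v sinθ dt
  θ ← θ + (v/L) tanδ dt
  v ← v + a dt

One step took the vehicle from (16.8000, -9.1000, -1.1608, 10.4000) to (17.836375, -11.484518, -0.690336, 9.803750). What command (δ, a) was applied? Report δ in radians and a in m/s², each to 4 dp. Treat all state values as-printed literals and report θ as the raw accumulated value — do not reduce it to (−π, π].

δ = 0.4097, a = -2.3850

a = (v'−v)/dt = (-0.596250)/0.25 = -2.3850
Δθ = θ'−θ = 0.470464;  (v·dt/L) = 10.4000·0.25/2.4 = 1.083333
tan δ = Δθ·L/(v·dt) = 0.434274  →  δ = 0.4097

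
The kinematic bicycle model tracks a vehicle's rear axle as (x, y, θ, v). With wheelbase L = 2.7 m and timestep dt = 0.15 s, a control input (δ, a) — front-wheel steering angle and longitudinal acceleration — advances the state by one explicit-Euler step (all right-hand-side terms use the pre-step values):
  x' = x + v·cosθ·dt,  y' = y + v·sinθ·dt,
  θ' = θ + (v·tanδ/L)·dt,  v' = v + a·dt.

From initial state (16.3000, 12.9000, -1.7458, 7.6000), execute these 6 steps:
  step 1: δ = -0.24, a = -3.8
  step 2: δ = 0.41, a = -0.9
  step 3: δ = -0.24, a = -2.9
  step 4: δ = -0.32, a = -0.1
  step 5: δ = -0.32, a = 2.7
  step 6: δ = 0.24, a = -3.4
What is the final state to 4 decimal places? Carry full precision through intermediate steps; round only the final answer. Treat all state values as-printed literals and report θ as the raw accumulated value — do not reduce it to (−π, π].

(14.7622, 6.9391, -1.9176, 6.3400)

after step 1 (δ=-0.24, a=-3.8): (16.101513, 11.777412, -1.849125, 7.030000)
after step 2 (δ=0.41, a=-0.9): (15.811790, 10.763494, -1.679377, 6.895000)
after step 3 (δ=-0.24, a=-2.9): (15.699711, 9.735335, -1.773117, 6.460000)
after step 4 (δ=-0.32, a=-0.1): (15.504996, 8.786099, -1.892049, 6.445000)
after step 5 (δ=-0.32, a=2.7): (15.199740, 7.868808, -2.010705, 6.850000)
after step 6 (δ=0.24, a=-3.4): (14.762172, 6.939136, -1.917577, 6.340000)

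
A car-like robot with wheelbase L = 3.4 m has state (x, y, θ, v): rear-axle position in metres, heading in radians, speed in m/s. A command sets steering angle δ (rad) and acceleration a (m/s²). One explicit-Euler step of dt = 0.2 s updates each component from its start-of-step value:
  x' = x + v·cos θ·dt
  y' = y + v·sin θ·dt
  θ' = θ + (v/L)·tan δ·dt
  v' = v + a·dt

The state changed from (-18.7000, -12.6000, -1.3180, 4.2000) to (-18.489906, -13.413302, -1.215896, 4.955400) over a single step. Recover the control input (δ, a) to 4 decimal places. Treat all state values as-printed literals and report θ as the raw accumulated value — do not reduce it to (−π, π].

a = (v'−v)/dt = (0.755400)/0.2 = 3.7770
Δθ = θ'−θ = 0.102104;  (v·dt/L) = 4.2000·0.2/3.4 = 0.247059
tan δ = Δθ·L/(v·dt) = 0.413278  →  δ = 0.3919

δ = 0.3919, a = 3.7770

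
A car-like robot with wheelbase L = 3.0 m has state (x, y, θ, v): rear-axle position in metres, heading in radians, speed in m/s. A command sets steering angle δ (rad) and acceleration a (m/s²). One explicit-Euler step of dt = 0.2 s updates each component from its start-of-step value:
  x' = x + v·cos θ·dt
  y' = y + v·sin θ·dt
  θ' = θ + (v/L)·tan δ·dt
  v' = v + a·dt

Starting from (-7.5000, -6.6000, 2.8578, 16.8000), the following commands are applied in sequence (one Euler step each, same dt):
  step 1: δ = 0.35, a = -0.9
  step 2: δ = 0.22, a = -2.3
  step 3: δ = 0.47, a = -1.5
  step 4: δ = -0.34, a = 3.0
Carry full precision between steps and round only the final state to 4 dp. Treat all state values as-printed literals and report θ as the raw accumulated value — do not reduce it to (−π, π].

(-18.9552, -9.7747, 3.6876, 16.4600)

after step 1 (δ=0.35, a=-0.9): (-10.725601, -5.659205, 3.266632, 16.620000)
after step 2 (δ=0.22, a=-2.3): (-14.023650, -6.073753, 3.514402, 16.160000)
after step 3 (δ=0.47, a=-1.5): (-17.033637, -7.250956, 4.061651, 15.860000)
after step 4 (δ=-0.34, a=3.0): (-18.955151, -9.774716, 3.687633, 16.460000)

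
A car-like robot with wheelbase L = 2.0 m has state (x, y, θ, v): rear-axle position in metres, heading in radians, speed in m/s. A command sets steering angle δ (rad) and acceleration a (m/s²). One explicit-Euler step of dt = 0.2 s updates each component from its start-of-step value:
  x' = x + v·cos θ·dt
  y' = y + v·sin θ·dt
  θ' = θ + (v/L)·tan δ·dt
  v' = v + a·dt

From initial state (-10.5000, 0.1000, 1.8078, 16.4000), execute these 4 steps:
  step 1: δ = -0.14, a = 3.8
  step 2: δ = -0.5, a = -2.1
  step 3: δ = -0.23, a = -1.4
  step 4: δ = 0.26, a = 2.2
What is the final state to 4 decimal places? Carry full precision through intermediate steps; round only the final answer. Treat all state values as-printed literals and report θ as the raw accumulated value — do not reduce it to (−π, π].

after step 1 (δ=-0.14, a=3.8): (-11.270115, 3.288310, 1.576688, 17.160000)
after step 2 (δ=-0.5, a=-2.1): (-11.290335, 6.720251, 0.639233, 16.740000)
after step 3 (δ=-0.23, a=-1.4): (-8.603386, 8.717601, 0.247277, 16.460000)
after step 4 (δ=0.26, a=2.2): (-5.411520, 9.523366, 0.685148, 16.900000)

(-5.4115, 9.5234, 0.6851, 16.9000)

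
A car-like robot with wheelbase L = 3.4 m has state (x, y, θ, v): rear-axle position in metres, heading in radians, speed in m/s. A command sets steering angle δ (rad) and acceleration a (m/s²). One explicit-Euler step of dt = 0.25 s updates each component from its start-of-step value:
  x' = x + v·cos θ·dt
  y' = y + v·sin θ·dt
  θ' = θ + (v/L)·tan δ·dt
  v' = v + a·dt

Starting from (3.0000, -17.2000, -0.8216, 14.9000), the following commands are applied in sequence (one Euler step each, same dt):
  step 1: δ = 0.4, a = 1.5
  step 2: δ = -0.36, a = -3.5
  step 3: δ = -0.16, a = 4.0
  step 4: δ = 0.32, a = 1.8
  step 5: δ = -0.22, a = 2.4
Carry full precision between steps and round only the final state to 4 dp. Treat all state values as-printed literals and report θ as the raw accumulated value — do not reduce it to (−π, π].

(17.2240, -29.0989, -0.8374, 16.4500)

after step 1 (δ=0.4, a=1.5): (5.536913, -19.927581, -0.358393, 15.275000)
after step 2 (δ=-0.36, a=-3.5): (9.113027, -21.267082, -0.781154, 14.400000)
after step 3 (δ=-0.16, a=4.0): (11.669392, -23.801840, -0.952026, 15.400000)
after step 4 (δ=0.32, a=1.8): (13.902521, -26.938021, -0.576777, 15.850000)
after step 5 (δ=-0.22, a=2.4): (17.223987, -29.098871, -0.837392, 16.450000)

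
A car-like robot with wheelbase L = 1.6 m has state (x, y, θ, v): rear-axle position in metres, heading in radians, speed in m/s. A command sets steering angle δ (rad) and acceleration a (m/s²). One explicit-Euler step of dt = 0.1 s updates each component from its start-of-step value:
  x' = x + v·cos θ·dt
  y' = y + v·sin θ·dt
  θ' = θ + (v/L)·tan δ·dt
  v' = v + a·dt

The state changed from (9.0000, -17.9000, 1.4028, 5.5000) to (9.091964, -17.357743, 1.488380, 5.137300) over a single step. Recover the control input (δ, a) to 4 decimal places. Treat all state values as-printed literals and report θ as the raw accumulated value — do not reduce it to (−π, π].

a = (v'−v)/dt = (-0.362700)/0.1 = -3.6270
Δθ = θ'−θ = 0.085580;  (v·dt/L) = 5.5000·0.1/1.6 = 0.343750
tan δ = Δθ·L/(v·dt) = 0.248960  →  δ = 0.2440

δ = 0.2440, a = -3.6270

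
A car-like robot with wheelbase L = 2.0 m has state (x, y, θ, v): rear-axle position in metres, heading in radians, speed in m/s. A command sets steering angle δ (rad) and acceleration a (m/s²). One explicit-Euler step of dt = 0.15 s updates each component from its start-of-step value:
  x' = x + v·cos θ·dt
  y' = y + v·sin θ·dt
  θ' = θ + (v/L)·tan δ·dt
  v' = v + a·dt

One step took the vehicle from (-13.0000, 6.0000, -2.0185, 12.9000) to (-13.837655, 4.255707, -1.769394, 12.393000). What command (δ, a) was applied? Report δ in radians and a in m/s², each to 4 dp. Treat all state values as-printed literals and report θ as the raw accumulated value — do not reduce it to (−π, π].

δ = 0.2520, a = -3.3800

a = (v'−v)/dt = (-0.507000)/0.15 = -3.3800
Δθ = θ'−θ = 0.249106;  (v·dt/L) = 12.9000·0.15/2.0 = 0.967500
tan δ = Δθ·L/(v·dt) = 0.257474  →  δ = 0.2520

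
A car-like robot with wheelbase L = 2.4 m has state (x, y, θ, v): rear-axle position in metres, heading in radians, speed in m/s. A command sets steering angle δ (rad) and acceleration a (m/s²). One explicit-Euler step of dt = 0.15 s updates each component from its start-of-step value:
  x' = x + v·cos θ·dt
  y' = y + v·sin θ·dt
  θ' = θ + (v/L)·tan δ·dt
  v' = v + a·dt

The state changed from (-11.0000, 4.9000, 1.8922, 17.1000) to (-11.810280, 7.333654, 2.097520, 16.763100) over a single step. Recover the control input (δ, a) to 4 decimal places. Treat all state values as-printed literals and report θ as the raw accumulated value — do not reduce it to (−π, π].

δ = 0.1898, a = -2.2460

a = (v'−v)/dt = (-0.336900)/0.15 = -2.2460
Δθ = θ'−θ = 0.205320;  (v·dt/L) = 17.1000·0.15/2.4 = 1.068750
tan δ = Δθ·L/(v·dt) = 0.192112  →  δ = 0.1898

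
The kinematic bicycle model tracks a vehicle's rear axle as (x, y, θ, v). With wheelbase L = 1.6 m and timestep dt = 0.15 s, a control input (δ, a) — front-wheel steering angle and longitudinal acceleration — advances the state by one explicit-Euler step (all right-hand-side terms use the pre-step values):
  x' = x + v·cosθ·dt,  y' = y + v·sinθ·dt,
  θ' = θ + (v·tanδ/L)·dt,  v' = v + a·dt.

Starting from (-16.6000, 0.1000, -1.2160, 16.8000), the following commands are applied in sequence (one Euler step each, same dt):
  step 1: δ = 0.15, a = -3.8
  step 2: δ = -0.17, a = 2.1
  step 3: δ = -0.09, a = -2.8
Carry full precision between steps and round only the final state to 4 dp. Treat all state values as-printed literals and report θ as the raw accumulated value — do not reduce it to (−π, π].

after step 1 (δ=0.15, a=-3.8): (-15.724554, -2.263048, -0.977962, 16.230000)
after step 2 (δ=-0.17, a=2.1): (-14.364365, -4.282126, -1.239149, 16.545000)
after step 3 (δ=-0.09, a=-2.8): (-13.556303, -6.628638, -1.379125, 16.125000)

(-13.5563, -6.6286, -1.3791, 16.1250)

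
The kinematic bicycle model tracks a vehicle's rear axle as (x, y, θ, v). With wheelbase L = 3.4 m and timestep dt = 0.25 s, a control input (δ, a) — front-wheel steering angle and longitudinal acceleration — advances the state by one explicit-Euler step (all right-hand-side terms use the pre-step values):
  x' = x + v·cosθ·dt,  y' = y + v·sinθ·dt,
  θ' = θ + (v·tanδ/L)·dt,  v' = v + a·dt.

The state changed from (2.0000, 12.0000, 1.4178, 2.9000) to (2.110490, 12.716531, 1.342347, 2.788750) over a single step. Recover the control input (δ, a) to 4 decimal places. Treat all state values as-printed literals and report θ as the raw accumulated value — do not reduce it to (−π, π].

δ = -0.3401, a = -0.4450

a = (v'−v)/dt = (-0.111250)/0.25 = -0.4450
Δθ = θ'−θ = -0.075453;  (v·dt/L) = 2.9000·0.25/3.4 = 0.213235
tan δ = Δθ·L/(v·dt) = -0.353849  →  δ = -0.3401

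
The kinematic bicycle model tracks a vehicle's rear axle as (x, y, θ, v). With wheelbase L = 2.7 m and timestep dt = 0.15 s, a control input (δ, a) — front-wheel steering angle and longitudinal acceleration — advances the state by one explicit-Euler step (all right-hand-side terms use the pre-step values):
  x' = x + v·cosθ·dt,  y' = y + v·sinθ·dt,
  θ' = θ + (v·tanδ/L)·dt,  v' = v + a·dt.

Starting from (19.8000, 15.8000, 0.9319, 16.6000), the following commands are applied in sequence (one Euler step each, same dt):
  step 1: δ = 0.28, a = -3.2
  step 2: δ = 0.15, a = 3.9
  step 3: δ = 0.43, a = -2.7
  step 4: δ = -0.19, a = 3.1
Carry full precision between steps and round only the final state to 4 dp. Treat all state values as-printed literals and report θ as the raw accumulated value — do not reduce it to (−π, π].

after step 1 (δ=0.28, a=-3.2): (21.284811, 17.798858, 1.197089, 16.120000)
after step 2 (δ=0.15, a=3.9): (22.167549, 20.049969, 1.332439, 16.705000)
after step 3 (δ=0.43, a=-2.7): (22.759174, 22.484874, 1.758065, 16.300000)
after step 4 (δ=-0.19, a=3.1): (22.303974, 24.887127, 1.583908, 16.765000)

(22.3040, 24.8871, 1.5839, 16.7650)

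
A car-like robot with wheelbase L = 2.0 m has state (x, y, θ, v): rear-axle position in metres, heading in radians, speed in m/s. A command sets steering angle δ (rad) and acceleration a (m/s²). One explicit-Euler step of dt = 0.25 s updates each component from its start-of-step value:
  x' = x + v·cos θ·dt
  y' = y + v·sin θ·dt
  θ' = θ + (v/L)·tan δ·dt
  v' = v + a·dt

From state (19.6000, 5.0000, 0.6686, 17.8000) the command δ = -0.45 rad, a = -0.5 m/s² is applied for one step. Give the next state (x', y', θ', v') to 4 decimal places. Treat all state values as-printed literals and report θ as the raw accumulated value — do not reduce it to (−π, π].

(23.0919, 7.7585, -0.4062, 17.6750)

x' = 19.6000 + 17.8000·cos(0.6686)·0.25 = 23.0919
y' = 5.0000 + 17.8000·sin(0.6686)·0.25 = 7.7585
θ' = 0.6686 + (17.8000/2.0)·tan(-0.45)·0.25 = -0.4062
v' = 17.8000 − 0.5000·0.25 = 17.6750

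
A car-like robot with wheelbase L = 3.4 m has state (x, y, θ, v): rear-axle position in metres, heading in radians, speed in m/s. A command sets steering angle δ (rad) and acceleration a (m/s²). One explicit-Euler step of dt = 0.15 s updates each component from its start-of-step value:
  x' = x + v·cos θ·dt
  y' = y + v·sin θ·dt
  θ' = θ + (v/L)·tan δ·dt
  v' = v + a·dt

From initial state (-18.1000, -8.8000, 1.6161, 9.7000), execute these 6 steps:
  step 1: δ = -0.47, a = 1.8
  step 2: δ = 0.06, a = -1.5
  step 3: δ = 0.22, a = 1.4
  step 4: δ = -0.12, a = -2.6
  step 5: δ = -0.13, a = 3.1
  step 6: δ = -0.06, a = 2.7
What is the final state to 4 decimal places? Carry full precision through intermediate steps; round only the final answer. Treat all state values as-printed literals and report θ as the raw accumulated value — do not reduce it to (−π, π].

(-17.2408, -0.0223, 1.3866, 10.4350)

after step 1 (δ=-0.47, a=1.8): (-18.165894, -7.346493, 1.398720, 9.970000)
after step 2 (δ=0.06, a=-1.5): (-17.909823, -5.873079, 1.425143, 9.745000)
after step 3 (δ=0.22, a=1.4): (-17.697667, -4.426807, 1.521283, 9.955000)
after step 4 (δ=-0.12, a=-2.6): (-17.623762, -2.935387, 1.468326, 9.565000)
after step 5 (δ=-0.13, a=3.1): (-17.476999, -1.508163, 1.413157, 10.030000)
after step 6 (δ=-0.06, a=2.7): (-17.240811, -0.022318, 1.386575, 10.435000)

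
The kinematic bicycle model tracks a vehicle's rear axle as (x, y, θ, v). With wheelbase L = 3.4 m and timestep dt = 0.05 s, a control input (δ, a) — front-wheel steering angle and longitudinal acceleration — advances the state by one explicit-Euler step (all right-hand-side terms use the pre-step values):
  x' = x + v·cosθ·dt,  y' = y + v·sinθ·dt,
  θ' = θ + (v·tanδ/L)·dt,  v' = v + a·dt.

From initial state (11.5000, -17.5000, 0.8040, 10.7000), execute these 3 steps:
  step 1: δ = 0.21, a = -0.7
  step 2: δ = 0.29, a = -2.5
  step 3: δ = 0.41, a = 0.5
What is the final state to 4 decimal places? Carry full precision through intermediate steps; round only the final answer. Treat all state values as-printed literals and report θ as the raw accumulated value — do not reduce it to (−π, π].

after step 1 (δ=0.21, a=-0.7): (11.871200, -17.114727, 0.837539, 10.665000)
after step 2 (δ=0.29, a=-2.5): (12.228101, -16.718523, 0.884341, 10.540000)
after step 3 (δ=0.41, a=0.5): (12.562113, -16.310890, 0.951709, 10.565000)

(12.5621, -16.3109, 0.9517, 10.5650)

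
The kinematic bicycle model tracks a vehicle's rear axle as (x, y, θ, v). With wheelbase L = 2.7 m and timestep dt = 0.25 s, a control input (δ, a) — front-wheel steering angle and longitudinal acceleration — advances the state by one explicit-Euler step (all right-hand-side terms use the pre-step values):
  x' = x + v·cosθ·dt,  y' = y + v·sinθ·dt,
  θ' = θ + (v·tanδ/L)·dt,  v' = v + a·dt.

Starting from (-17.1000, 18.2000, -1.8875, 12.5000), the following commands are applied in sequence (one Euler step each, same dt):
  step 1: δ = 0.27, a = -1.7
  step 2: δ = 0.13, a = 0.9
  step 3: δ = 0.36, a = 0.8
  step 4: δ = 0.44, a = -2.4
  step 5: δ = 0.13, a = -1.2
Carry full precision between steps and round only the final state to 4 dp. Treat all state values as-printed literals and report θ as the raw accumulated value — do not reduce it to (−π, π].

(-13.2127, 5.2674, -0.3034, 11.6000)

after step 1 (δ=0.27, a=-1.7): (-18.073237, 15.230415, -1.567178, 12.075000)
after step 2 (δ=0.13, a=0.9): (-18.062315, 12.211685, -1.421006, 12.300000)
after step 3 (δ=0.36, a=0.8): (-17.603431, 9.171117, -0.992325, 12.500000)
after step 4 (δ=0.44, a=-2.4): (-15.894856, 6.554556, -0.447441, 11.900000)
after step 5 (δ=0.13, a=-1.2): (-13.212722, 5.267394, -0.303387, 11.600000)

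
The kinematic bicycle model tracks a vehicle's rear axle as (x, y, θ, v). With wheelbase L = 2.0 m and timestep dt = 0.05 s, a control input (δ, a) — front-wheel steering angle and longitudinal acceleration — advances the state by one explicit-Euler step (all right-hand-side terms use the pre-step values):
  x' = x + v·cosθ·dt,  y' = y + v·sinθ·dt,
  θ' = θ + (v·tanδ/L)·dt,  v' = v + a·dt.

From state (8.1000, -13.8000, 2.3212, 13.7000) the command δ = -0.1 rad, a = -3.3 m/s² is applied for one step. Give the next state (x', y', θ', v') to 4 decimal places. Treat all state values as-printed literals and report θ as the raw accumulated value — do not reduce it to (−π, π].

(7.6329, -13.2990, 2.2868, 13.5350)

x' = 8.1000 + 13.7000·cos(2.3212)·0.05 = 7.6329
y' = -13.8000 + 13.7000·sin(2.3212)·0.05 = -13.2990
θ' = 2.3212 + (13.7000/2.0)·tan(-0.1)·0.05 = 2.2868
v' = 13.7000 − 3.3000·0.05 = 13.5350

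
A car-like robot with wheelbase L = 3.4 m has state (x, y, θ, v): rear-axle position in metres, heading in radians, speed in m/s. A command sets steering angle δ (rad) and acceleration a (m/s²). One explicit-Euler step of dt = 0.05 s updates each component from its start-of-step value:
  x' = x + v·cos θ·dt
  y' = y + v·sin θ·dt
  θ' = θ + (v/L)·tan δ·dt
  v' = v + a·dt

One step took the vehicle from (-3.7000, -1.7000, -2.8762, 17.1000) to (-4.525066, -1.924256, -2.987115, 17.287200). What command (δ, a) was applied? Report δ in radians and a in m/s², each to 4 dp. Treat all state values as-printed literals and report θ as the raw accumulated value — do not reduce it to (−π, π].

a = (v'−v)/dt = (0.187200)/0.05 = 3.7440
Δθ = θ'−θ = -0.110915;  (v·dt/L) = 17.1000·0.05/3.4 = 0.251471
tan δ = Δθ·L/(v·dt) = -0.441065  →  δ = -0.4154

δ = -0.4154, a = 3.7440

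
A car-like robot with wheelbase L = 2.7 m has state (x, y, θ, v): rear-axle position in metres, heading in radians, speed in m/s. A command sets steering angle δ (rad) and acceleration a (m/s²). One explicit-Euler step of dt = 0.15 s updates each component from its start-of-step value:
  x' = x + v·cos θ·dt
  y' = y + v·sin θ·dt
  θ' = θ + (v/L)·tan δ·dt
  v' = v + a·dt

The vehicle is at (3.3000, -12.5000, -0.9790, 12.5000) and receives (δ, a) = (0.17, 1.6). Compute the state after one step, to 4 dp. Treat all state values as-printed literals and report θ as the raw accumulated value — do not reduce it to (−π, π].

x' = 3.3000 + 12.5000·cos(-0.9790)·0.15 = 4.3460
y' = -12.5000 + 12.5000·sin(-0.9790)·0.15 = -14.0561
θ' = -0.9790 + (12.5000/2.7)·tan(0.17)·0.15 = -0.8598
v' = 12.5000 + 1.6000·0.15 = 12.7400

(4.3460, -14.0561, -0.8598, 12.7400)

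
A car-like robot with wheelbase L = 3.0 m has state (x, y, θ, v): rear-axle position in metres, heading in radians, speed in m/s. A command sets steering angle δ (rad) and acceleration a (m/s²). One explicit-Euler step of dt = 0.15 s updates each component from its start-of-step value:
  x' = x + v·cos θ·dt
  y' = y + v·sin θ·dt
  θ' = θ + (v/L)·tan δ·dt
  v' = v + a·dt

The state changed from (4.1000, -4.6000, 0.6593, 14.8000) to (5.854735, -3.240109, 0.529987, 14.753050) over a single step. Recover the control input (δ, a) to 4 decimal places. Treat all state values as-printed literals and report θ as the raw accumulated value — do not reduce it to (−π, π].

δ = -0.1730, a = -0.3130

a = (v'−v)/dt = (-0.046950)/0.15 = -0.3130
Δθ = θ'−θ = -0.129313;  (v·dt/L) = 14.8000·0.15/3.0 = 0.740000
tan δ = Δθ·L/(v·dt) = -0.174747  →  δ = -0.1730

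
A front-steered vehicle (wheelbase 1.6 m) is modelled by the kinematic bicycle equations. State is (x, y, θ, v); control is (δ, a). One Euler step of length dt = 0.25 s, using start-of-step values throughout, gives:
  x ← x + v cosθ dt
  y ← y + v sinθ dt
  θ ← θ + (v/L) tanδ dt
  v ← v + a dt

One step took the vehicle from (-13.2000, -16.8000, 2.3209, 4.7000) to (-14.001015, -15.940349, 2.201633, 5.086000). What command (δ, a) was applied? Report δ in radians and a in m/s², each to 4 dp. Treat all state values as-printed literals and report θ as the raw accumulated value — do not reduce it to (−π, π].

δ = -0.1610, a = 1.5440

a = (v'−v)/dt = (0.386000)/0.25 = 1.5440
Δθ = θ'−θ = -0.119267;  (v·dt/L) = 4.7000·0.25/1.6 = 0.734375
tan δ = Δθ·L/(v·dt) = -0.162406  →  δ = -0.1610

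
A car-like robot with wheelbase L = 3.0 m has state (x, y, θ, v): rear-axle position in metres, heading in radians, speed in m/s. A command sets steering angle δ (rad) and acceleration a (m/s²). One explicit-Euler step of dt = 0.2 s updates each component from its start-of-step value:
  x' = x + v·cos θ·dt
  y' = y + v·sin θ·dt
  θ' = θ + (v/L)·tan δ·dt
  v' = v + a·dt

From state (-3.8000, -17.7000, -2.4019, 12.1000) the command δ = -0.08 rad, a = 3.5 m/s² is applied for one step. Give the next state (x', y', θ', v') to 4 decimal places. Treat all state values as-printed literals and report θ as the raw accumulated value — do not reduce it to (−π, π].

(-5.5876, -19.3312, -2.4666, 12.8000)

x' = -3.8000 + 12.1000·cos(-2.4019)·0.2 = -5.5876
y' = -17.7000 + 12.1000·sin(-2.4019)·0.2 = -19.3312
θ' = -2.4019 + (12.1000/3.0)·tan(-0.08)·0.2 = -2.4666
v' = 12.1000 + 3.5000·0.2 = 12.8000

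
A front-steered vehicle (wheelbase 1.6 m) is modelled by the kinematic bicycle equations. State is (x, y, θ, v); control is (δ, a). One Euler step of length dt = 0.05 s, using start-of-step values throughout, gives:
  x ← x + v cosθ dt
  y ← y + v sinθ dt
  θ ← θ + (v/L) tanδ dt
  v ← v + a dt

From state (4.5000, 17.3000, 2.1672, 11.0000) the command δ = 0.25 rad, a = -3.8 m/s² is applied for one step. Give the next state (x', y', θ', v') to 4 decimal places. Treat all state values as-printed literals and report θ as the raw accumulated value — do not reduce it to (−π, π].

(4.1911, 17.7550, 2.2550, 10.8100)

x' = 4.5000 + 11.0000·cos(2.1672)·0.05 = 4.1911
y' = 17.3000 + 11.0000·sin(2.1672)·0.05 = 17.7550
θ' = 2.1672 + (11.0000/1.6)·tan(0.25)·0.05 = 2.2550
v' = 11.0000 − 3.8000·0.05 = 10.8100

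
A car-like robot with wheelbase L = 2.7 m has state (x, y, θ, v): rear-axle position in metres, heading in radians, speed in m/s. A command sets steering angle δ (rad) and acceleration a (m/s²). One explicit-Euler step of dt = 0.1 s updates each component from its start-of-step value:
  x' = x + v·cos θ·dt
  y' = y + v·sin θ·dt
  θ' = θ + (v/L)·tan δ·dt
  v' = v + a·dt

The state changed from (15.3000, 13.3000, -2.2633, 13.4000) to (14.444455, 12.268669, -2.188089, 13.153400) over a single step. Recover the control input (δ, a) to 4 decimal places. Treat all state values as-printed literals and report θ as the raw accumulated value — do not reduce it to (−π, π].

a = (v'−v)/dt = (-0.246600)/0.1 = -2.4660
Δθ = θ'−θ = 0.075211;  (v·dt/L) = 13.4000·0.1/2.7 = 0.496296
tan δ = Δθ·L/(v·dt) = 0.151545  →  δ = 0.1504

δ = 0.1504, a = -2.4660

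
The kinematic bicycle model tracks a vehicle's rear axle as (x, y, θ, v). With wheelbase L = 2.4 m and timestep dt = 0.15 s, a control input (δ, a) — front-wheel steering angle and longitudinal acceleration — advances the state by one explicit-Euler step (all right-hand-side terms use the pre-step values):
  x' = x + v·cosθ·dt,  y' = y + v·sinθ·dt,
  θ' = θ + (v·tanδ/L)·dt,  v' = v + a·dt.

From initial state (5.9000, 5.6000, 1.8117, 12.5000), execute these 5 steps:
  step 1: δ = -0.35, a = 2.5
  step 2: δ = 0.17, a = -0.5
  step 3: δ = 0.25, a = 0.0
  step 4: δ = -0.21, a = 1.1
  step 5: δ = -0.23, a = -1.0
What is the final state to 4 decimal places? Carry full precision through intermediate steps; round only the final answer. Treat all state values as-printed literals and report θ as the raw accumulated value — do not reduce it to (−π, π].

after step 1 (δ=-0.35, a=2.5): (5.452662, 7.420855, 1.526521, 12.875000)
after step 2 (δ=0.17, a=-0.5): (5.538140, 9.350213, 1.664652, 12.800000)
after step 3 (δ=0.25, a=0.0): (5.358202, 11.261762, 1.868925, 12.800000)
after step 4 (δ=-0.21, a=1.1): (4.794237, 13.097067, 1.698411, 12.965000)
after step 5 (δ=-0.23, a=-1.0): (4.546731, 15.026003, 1.508682, 12.815000)

(4.5467, 15.0260, 1.5087, 12.8150)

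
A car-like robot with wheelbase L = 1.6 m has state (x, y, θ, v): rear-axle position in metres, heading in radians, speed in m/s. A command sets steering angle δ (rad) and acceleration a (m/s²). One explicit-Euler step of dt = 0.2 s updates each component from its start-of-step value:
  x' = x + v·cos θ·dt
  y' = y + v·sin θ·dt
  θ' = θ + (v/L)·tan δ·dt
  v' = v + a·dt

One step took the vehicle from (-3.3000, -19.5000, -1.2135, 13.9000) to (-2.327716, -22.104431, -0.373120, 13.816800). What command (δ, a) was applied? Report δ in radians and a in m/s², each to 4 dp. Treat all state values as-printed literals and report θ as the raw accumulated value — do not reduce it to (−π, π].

δ = 0.4505, a = -0.4160

a = (v'−v)/dt = (-0.083200)/0.2 = -0.4160
Δθ = θ'−θ = 0.840380;  (v·dt/L) = 13.9000·0.2/1.6 = 1.737500
tan δ = Δθ·L/(v·dt) = 0.483672  →  δ = 0.4505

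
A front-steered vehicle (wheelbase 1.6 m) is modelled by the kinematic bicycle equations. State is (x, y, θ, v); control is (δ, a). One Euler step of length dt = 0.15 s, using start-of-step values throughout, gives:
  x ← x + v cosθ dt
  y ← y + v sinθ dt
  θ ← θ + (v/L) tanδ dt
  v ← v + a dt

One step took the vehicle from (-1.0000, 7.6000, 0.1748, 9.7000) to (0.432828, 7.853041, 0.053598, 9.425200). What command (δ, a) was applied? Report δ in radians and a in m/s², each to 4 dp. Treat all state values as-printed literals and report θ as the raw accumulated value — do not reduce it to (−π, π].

δ = -0.1325, a = -1.8320

a = (v'−v)/dt = (-0.274800)/0.15 = -1.8320
Δθ = θ'−θ = -0.121202;  (v·dt/L) = 9.7000·0.15/1.6 = 0.909375
tan δ = Δθ·L/(v·dt) = -0.133281  →  δ = -0.1325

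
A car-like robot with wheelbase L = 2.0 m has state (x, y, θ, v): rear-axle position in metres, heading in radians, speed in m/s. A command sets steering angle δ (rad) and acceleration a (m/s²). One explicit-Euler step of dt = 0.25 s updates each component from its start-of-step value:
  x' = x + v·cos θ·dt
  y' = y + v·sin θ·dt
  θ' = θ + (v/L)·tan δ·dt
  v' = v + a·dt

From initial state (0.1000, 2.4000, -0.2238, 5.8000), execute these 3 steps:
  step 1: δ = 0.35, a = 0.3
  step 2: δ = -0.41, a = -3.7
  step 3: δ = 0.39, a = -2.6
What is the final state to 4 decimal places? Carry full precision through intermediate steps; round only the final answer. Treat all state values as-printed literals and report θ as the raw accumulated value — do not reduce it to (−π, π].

(4.1712, 1.7982, -0.0240, 4.3000)

after step 1 (δ=0.35, a=0.3): (1.513839, 2.078192, 0.040846, 5.875000)
after step 2 (δ=-0.41, a=-3.7): (2.981364, 2.138168, -0.278337, 4.950000)
after step 3 (δ=0.39, a=-2.6): (4.171237, 1.798156, -0.023996, 4.300000)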